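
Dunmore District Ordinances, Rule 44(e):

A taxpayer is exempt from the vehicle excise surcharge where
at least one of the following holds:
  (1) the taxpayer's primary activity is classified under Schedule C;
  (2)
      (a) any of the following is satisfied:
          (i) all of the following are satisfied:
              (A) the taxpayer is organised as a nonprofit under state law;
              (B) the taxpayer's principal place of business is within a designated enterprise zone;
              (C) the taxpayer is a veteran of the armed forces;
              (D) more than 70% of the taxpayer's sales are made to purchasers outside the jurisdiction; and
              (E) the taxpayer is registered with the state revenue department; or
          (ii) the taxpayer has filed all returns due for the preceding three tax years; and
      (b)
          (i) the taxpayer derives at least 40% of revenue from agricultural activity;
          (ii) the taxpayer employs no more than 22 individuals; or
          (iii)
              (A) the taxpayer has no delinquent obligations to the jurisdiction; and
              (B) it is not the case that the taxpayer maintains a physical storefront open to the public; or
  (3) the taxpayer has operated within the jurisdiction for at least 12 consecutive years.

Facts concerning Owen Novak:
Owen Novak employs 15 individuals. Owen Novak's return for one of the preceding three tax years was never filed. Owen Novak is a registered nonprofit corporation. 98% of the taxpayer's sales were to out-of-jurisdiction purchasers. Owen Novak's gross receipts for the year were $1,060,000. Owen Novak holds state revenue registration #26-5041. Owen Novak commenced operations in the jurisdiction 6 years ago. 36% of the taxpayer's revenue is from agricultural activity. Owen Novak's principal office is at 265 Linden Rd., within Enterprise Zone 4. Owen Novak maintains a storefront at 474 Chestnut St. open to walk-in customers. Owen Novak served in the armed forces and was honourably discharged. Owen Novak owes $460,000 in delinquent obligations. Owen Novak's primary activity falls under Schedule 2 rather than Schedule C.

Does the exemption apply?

(1) Schedule C activity — not met.
(A) nonprofit — met.
(B) in enterprise zone — met.
(C) veteran — met.
(D) >70% out-of-jur. sales — holds.
(E) state-registered — holds.
(i): T AND T AND T AND T AND T → true.
(ii) returns current — not met.
(a): T OR F → true.
(i) ≥40% agricultural — not satisfied.
(ii) ≤ 22 employees — satisfied.
(A) no delinquency — fails.
(B) not (has storefront) — fails.
(iii): F AND F → false.
(b) = F OR T OR F = true.
(2): T AND T → true.
(3) ≥ 12 yrs in jurisdiction — not met.
So Overall is satisfied (F OR T OR F).

Yes — exempt.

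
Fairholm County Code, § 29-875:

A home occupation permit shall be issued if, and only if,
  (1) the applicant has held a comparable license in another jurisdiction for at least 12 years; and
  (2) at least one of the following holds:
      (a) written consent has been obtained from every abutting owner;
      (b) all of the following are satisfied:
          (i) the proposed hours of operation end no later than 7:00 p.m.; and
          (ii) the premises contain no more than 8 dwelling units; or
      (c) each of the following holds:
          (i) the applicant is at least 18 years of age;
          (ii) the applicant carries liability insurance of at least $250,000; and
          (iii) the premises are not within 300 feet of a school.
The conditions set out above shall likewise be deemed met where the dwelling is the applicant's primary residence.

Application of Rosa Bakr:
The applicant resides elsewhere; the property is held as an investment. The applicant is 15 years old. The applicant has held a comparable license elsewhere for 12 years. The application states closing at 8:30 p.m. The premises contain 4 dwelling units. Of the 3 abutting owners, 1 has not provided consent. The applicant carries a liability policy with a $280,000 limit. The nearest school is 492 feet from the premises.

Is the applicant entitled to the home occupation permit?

No — denied.

(1) prior license ≥ 12 yr — met.
(a) all abutters consent — not met.
(i) closes by 7 p.m. — not satisfied.
(ii) ≤ 8 units — met.
So (b) is not satisfied (F AND T).
(i) age ≥ 18 — not met.
(ii) insurance ≥ $250,000 — satisfied.
(iii) ≥300 ft from school — holds.
So (c) is not satisfied (F AND T AND T).
(2): F OR F OR F → false.
Overall = T AND F = false.
Exception (primary residence) — not satisfied.
Result: main false OR exception false → false.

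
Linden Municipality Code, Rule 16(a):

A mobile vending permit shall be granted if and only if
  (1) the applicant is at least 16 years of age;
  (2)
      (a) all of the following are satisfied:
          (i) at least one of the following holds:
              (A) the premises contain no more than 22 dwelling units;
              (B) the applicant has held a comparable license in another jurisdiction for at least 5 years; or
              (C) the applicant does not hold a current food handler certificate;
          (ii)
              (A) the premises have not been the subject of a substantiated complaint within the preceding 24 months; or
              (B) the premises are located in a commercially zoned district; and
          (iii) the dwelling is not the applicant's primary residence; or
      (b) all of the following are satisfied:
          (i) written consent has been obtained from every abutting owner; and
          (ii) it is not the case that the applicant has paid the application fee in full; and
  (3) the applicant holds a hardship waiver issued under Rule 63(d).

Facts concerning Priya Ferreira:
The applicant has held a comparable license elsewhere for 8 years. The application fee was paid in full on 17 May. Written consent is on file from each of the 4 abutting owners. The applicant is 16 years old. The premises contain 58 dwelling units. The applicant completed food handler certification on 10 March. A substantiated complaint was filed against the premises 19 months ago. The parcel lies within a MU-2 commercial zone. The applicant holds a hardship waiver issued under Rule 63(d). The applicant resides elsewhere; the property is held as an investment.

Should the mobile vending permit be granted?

Yes — granted.

(1) age ≥ 16 — holds.
(A) ≤ 22 units — not met.
(B) prior license ≥ 5 yr — satisfied.
(C) not (food handler cert.) — not satisfied.
So (i) is satisfied (F OR T OR F).
(A) no complaint in 24 mo. — fails.
(B) commercially zoned — satisfied.
So (ii) is satisfied (F OR T).
(iii) not (primary residence) — met.
(a): T AND T AND T → true.
(i) all abutters consent — satisfied.
(ii) not (fee paid) — not met.
(b) = T AND F = false.
(2): T OR F → true.
(3) hardship waiver — holds.
Overall: T AND T AND T → true.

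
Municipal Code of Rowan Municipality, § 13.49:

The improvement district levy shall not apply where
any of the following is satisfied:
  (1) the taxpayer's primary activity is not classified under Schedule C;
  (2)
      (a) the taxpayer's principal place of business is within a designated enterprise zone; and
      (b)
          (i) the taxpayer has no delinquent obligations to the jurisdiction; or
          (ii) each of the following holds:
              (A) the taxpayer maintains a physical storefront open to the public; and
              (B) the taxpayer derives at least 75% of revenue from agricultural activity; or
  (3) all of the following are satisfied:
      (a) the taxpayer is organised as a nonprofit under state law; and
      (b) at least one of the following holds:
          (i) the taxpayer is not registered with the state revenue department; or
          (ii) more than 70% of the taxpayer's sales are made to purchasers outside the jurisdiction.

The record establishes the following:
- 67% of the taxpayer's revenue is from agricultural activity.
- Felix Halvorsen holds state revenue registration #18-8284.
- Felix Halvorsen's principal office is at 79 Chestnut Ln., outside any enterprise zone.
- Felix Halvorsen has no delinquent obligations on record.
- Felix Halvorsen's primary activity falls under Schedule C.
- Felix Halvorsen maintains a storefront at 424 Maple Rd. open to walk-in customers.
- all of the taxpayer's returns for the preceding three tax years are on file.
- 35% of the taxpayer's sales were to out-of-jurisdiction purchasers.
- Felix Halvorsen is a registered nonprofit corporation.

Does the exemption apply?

No — not exempt.

(1) not (Schedule C activity) — not satisfied.
(a) in enterprise zone — not satisfied.
(i) no delinquency — met.
(A) has storefront — met.
(B) ≥75% agricultural — not satisfied.
(ii): T AND F → false.
So (b) is satisfied (T OR F).
(2) = F AND T = false.
(a) nonprofit — holds.
(i) not (state-registered) — not met.
(ii) >70% out-of-jur. sales — fails.
So (b) is not satisfied (F OR F).
So (3) is not satisfied (T AND F).
Overall = F OR F OR F = false.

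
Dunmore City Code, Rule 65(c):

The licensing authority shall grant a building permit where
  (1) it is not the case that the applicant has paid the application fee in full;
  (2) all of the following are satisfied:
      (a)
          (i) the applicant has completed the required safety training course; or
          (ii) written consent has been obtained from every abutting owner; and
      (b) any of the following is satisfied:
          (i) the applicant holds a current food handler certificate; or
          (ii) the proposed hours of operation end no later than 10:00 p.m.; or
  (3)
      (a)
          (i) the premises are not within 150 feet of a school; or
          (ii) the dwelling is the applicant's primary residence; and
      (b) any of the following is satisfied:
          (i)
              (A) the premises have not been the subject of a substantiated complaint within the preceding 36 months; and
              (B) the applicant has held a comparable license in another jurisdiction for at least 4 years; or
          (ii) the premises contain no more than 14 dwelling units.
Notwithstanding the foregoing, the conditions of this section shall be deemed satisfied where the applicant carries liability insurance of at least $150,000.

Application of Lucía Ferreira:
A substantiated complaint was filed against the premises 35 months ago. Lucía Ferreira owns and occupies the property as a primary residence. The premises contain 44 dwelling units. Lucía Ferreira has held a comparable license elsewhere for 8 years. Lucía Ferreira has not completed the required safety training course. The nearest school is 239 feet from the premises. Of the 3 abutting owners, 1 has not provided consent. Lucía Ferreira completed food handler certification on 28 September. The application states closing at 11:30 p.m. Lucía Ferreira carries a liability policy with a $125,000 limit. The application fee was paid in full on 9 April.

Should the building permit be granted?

(1) not (fee paid) — not met.
(i) safety training — fails.
(ii) all abutters consent — not satisfied.
(a) = F OR F = false.
(i) food handler cert. — holds.
(ii) closes by 10 p.m. — not met.
(b): T OR F → true.
(2) = F AND T = false.
(i) ≥150 ft from school — holds.
(ii) primary residence — met.
So (a) is satisfied (T OR T).
(A) no complaint in 36 mo. — not met.
(B) prior license ≥ 4 yr — holds.
So (i) is not satisfied (F AND T).
(ii) ≤ 14 units — not met.
(b): F OR F → false.
(3): T AND F → false.
Overall = F OR F OR F = false.
Exception (insurance ≥ $150,000) — not satisfied.
Result: main false OR exception false → false.

No — denied.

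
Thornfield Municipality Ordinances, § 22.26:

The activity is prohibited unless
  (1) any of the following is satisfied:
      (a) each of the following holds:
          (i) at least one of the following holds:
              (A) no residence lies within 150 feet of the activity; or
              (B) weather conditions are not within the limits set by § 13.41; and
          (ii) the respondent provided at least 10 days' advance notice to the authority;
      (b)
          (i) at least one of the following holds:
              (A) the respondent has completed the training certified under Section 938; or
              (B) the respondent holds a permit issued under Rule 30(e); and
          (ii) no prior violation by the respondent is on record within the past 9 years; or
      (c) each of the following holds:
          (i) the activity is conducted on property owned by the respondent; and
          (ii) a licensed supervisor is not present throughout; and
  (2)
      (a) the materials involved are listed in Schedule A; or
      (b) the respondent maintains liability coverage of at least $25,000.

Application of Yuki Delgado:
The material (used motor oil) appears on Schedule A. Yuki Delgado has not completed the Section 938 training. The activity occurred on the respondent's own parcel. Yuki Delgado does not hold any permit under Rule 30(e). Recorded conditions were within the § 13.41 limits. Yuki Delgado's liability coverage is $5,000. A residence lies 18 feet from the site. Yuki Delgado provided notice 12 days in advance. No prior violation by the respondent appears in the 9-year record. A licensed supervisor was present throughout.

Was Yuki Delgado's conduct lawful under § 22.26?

No — unlawful.

(A) no residence in 150 ft — fails.
(B) not (weather ok) — not met.
(i): F OR F → false.
(ii) ≥10 days' notice — holds.
(a): F AND T → false.
(A) training certified — fails.
(B) holds permit — fails.
(i) = F OR F = false.
(ii) no prior violation — satisfied.
(b) = F AND T = false.
(i) own property — satisfied.
(ii) not (supervisor present) — not satisfied.
(c): T AND F → false.
So (1) is not satisfied (F OR F OR F).
(a) Schedule A material — met.
(b) coverage ≥ $25,000 — not satisfied.
(2) = T OR F = true.
Overall = F AND T = false.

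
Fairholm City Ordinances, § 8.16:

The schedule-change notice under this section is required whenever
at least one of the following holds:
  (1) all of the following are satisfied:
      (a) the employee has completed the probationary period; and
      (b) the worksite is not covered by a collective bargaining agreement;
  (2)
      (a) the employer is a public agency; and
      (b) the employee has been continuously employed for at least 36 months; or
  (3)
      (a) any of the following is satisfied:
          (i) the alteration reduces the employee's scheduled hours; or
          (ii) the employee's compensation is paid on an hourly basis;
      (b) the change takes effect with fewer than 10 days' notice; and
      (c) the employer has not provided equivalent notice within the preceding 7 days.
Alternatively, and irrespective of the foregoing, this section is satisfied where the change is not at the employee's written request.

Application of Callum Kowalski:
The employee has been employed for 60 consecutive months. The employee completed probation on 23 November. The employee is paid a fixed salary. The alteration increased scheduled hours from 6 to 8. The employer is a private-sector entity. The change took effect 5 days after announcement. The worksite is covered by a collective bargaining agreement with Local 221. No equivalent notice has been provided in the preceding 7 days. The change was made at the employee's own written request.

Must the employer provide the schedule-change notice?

No — not required.

(a) past probation — met.
(b) no CBA — not satisfied.
(1): T AND F → false.
(a) public agency — not met.
(b) tenure ≥ 36 mo. — satisfied.
So (2) is not satisfied (F AND T).
(i) hours reduced — fails.
(ii) hourly-paid — not met.
(a): F OR F → false.
(b) < 10 days' notice — holds.
(c) no recent notice — satisfied.
(3) = F AND T AND T = false.
Overall: F OR F OR F → false.
Exception (not employee-requested) — not satisfied.
Result: main false OR exception false → false.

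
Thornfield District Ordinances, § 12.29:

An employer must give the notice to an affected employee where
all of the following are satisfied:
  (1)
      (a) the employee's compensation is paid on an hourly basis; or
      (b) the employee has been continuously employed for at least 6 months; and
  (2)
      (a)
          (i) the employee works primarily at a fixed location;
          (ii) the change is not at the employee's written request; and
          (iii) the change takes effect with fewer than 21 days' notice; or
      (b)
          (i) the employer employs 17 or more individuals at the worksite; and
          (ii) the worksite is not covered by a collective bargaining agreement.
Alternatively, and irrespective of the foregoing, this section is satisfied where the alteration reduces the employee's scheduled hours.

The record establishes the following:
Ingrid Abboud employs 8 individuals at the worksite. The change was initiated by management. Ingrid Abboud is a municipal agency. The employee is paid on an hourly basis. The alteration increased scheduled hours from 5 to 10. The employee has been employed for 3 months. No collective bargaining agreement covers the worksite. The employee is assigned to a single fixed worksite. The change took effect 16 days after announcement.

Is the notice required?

Yes — required.

(a) hourly-paid — holds.
(b) tenure ≥ 6 mo. — not satisfied.
So (1) is satisfied (T OR F).
(i) fixed location — holds.
(ii) not employee-requested — holds.
(iii) < 21 days' notice — met.
So (a) is satisfied (T AND T AND T).
(i) ≥ 17 at site — not satisfied.
(ii) no CBA — holds.
So (b) is not satisfied (F AND T).
(2) = T OR F = true.
Overall: T AND T → true.
Exception (hours reduced) — not satisfied.
Result: main true OR exception false → true.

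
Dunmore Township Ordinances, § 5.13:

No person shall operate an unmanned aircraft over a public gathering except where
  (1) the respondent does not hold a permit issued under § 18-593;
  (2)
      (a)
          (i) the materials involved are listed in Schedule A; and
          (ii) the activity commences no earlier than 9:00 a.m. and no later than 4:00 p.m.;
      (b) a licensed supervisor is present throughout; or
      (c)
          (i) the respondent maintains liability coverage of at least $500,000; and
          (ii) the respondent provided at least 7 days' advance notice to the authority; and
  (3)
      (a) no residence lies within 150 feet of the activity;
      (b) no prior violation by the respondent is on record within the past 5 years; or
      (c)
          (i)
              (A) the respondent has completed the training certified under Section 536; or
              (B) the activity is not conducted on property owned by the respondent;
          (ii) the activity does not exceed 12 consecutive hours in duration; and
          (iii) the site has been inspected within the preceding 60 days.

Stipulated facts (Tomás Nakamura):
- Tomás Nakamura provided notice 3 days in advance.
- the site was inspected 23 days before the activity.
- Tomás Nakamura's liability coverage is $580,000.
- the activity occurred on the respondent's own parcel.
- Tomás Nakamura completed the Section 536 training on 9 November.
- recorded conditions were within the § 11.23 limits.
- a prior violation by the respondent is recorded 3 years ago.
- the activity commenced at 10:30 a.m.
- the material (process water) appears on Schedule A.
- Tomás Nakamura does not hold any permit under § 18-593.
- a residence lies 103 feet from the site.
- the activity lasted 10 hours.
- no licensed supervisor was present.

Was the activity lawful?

Yes — lawful.

(1) not (holds permit) — met.
(i) Schedule A material — satisfied.
(ii) start within hours — holds.
(a): T AND T → true.
(b) supervisor present — not met.
(i) coverage ≥ $500,000 — satisfied.
(ii) ≥7 days' notice — not met.
(c) = T AND F = false.
So (2) is satisfied (T OR F OR F).
(a) no residence in 150 ft — not met.
(b) no prior violation — not met.
(A) training certified — holds.
(B) not (own property) — fails.
(i): T OR F → true.
(ii) ≤ 12 hrs duration — satisfied.
(iii) site inspected — holds.
(c) = T AND T AND T = true.
(3) = F OR F OR T = true.
Overall: T AND T AND T → true.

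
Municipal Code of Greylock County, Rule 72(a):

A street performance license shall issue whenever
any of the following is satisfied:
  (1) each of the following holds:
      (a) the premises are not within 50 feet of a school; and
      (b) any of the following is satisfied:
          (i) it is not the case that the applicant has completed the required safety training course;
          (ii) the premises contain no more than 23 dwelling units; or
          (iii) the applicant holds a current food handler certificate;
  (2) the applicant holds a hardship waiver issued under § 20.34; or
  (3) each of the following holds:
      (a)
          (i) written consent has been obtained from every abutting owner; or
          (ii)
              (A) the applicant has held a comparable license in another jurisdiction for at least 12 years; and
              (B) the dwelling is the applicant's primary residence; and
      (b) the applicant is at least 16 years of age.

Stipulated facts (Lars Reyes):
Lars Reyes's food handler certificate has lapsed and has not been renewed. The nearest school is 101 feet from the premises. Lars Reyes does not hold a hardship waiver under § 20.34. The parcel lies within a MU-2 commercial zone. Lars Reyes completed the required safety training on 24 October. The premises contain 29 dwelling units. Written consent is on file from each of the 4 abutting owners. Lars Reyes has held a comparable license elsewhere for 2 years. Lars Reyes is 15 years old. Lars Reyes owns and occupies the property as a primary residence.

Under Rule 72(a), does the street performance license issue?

No — denied.

(a) ≥50 ft from school — satisfied.
(i) not (safety training) — fails.
(ii) ≤ 23 units — not met.
(iii) food handler cert. — not satisfied.
So (b) is not satisfied (F OR F OR F).
So (1) is not satisfied (T AND F).
(2) hardship waiver — fails.
(i) all abutters consent — satisfied.
(A) prior license ≥ 12 yr — not met.
(B) primary residence — holds.
(ii) = F AND T = false.
So (a) is satisfied (T OR F).
(b) age ≥ 16 — not satisfied.
So (3) is not satisfied (T AND F).
So Overall is not satisfied (F OR F OR F).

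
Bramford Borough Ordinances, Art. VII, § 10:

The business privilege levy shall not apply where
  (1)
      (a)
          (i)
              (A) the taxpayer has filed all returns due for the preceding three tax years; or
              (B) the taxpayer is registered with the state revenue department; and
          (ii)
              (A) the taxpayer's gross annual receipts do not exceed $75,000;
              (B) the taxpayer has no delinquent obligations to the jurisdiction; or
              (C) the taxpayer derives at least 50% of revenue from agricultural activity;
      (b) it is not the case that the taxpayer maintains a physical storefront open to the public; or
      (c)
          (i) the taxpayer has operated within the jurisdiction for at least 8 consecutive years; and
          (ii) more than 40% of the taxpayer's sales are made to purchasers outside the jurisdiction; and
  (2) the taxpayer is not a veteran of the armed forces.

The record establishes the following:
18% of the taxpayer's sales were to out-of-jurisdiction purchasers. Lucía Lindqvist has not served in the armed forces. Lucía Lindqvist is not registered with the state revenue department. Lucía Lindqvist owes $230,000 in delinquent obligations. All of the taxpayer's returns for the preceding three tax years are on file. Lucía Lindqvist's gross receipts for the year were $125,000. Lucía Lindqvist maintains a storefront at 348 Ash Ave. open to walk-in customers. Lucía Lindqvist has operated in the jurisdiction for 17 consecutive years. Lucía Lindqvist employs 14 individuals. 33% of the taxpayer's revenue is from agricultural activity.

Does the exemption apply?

No — not exempt.

(A) returns current — holds.
(B) state-registered — not met.
(i) = T OR F = true.
(A) receipts ≤ $75,000 — not met.
(B) no delinquency — not met.
(C) ≥50% agricultural — not met.
So (ii) is not satisfied (F OR F OR F).
So (a) is not satisfied (T AND F).
(b) not (has storefront) — not satisfied.
(i) ≥ 8 yrs in jurisdiction — satisfied.
(ii) >40% out-of-jur. sales — not satisfied.
(c): T AND F → false.
So (1) is not satisfied (F OR F OR F).
(2) not (veteran) — met.
So Overall is not satisfied (F AND T).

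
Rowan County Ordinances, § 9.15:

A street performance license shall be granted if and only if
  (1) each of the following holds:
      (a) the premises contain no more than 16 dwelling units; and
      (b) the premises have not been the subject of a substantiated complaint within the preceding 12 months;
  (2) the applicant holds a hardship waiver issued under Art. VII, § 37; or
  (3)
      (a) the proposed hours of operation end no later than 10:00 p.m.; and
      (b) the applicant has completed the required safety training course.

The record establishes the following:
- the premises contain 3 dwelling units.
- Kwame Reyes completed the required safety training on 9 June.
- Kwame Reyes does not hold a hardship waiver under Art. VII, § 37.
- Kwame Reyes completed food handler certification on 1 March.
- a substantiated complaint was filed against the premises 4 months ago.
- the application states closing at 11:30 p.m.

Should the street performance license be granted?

No — denied.

(a) ≤ 16 units — satisfied.
(b) no complaint in 12 mo. — not met.
So (1) is not satisfied (T AND F).
(2) hardship waiver — fails.
(a) closes by 10 p.m. — not met.
(b) safety training — holds.
(3): F AND T → false.
Overall: F OR F OR F → false.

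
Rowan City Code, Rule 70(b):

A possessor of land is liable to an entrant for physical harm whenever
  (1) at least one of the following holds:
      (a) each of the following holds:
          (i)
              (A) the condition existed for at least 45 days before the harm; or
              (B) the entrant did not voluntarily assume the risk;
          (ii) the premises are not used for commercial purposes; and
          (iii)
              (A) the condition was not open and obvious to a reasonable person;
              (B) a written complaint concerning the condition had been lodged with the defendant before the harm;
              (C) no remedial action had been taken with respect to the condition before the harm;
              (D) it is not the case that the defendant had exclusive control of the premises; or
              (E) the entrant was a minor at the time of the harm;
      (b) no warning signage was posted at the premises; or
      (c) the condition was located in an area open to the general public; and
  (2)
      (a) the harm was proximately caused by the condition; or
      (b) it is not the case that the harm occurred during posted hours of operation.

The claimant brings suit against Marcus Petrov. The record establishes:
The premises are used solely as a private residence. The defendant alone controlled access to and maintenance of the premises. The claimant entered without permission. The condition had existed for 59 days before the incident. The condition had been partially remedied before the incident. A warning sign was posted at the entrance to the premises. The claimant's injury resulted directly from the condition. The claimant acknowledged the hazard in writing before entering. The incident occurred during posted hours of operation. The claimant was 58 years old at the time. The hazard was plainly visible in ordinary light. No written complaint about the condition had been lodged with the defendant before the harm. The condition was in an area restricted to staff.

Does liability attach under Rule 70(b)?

(A) condition ≥45 days old — satisfied.
(B) no assumed risk — fails.
So (i) is satisfied (T OR F).
(ii) not (commercial use) — met.
(A) not open/obvious — not met.
(B) complaint lodged — not met.
(C) no remedial action — not satisfied.
(D) not (exclusive control) — fails.
(E) entrant a minor — not satisfied.
(iii) = F OR F OR F OR F OR F = false.
So (a) is not satisfied (T AND T AND F).
(b) no signage posted — fails.
(c) public area — not met.
(1): F OR F OR F → false.
(a) proximate cause — met.
(b) not (during posted hours) — fails.
So (2) is satisfied (T OR F).
Overall: F AND T → false.

No — not liable.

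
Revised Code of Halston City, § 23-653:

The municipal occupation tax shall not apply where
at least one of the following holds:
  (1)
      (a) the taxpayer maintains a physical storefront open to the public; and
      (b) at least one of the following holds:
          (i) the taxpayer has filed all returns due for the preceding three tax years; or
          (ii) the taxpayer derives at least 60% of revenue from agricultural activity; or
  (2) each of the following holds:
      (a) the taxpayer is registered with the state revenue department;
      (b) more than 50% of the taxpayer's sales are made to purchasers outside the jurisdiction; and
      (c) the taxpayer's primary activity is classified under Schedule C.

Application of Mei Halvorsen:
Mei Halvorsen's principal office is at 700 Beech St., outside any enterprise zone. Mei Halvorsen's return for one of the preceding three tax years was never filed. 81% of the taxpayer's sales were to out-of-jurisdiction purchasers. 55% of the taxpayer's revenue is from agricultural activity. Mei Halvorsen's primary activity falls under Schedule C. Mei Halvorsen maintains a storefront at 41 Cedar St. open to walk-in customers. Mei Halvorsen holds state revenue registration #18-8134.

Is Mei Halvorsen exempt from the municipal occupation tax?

Yes — exempt.

(a) has storefront — met.
(i) returns current — not met.
(ii) ≥60% agricultural — not met.
(b) = F OR F = false.
(1) = T AND F = false.
(a) state-registered — holds.
(b) >50% out-of-jur. sales — met.
(c) Schedule C activity — satisfied.
(2) = T AND T AND T = true.
Overall = F OR T = true.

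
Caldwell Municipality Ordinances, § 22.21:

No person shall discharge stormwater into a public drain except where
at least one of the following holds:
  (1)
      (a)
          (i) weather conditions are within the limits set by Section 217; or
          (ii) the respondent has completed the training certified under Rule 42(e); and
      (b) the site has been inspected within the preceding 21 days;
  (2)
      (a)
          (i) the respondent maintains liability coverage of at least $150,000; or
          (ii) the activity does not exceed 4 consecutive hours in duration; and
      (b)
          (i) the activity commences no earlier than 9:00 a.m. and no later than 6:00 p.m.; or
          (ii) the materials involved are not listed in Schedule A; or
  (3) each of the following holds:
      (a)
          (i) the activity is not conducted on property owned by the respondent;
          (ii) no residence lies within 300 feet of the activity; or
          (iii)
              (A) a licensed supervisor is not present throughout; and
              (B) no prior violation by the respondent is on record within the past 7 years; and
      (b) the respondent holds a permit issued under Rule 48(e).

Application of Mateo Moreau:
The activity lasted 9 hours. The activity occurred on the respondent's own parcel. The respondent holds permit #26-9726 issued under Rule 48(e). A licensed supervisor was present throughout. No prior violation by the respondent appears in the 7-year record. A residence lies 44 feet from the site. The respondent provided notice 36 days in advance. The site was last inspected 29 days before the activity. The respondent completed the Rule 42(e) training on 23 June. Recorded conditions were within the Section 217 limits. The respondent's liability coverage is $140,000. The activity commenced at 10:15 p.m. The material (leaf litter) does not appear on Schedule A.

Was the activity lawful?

(i) weather ok — satisfied.
(ii) training certified — holds.
(a): T OR T → true.
(b) site inspected — not met.
(1): T AND F → false.
(i) coverage ≥ $150,000 — not satisfied.
(ii) ≤ 4 hrs duration — fails.
(a) = F OR F = false.
(i) start within hours — fails.
(ii) not (Schedule A material) — met.
(b) = F OR T = true.
So (2) is not satisfied (F AND T).
(i) not (own property) — not met.
(ii) no residence in 300 ft — fails.
(A) not (supervisor present) — not satisfied.
(B) no prior violation — holds.
(iii) = F AND T = false.
(a) = F OR F OR F = false.
(b) holds permit — holds.
(3) = F AND T = false.
Overall = F OR F OR F = false.

No — unlawful.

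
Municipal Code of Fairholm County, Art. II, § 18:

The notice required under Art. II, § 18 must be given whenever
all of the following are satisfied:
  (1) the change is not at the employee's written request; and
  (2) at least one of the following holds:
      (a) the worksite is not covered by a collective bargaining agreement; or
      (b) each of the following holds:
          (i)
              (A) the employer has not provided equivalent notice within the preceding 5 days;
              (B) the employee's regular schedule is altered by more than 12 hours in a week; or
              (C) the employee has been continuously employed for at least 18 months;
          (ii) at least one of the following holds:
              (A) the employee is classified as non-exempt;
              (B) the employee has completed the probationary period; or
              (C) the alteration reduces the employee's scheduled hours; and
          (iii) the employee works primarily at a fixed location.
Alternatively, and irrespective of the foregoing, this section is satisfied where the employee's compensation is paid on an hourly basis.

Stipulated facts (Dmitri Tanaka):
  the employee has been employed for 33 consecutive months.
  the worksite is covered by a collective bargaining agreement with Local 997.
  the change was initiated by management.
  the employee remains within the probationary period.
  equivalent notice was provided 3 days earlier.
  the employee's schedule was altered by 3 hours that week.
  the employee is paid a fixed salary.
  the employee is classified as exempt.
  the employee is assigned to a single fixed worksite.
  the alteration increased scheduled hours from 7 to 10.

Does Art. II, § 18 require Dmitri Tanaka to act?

No — not required.

(1) not employee-requested — met.
(a) no CBA — fails.
(A) no recent notice — fails.
(B) schedule shift > 12h — not met.
(C) tenure ≥ 18 mo. — met.
(i) = F OR F OR T = true.
(A) non-exempt — not met.
(B) past probation — not met.
(C) hours reduced — fails.
So (ii) is not satisfied (F OR F OR F).
(iii) fixed location — holds.
So (b) is not satisfied (T AND F AND T).
(2): F OR F → false.
Overall: T AND F → false.
Exception (hourly-paid) — not satisfied.
Result: main false OR exception false → false.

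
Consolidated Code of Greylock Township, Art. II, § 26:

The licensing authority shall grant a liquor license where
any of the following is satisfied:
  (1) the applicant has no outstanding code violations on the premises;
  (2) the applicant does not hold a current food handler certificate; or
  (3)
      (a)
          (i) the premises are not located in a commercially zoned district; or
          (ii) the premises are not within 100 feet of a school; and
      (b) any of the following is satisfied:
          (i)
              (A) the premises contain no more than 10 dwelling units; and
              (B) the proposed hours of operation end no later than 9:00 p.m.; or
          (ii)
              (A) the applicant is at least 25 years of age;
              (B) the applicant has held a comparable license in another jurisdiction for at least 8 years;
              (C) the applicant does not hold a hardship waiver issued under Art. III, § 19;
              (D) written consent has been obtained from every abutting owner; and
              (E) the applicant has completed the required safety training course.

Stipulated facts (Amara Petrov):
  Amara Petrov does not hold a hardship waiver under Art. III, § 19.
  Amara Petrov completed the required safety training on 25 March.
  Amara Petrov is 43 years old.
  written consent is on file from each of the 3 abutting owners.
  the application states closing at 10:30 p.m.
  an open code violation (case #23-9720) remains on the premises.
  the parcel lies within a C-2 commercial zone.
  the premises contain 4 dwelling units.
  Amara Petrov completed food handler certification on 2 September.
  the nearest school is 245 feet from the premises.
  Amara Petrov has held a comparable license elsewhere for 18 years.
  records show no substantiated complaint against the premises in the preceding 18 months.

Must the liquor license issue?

Yes — granted.

(1) no code violations — not met.
(2) not (food handler cert.) — fails.
(i) not (commercially zoned) — not satisfied.
(ii) ≥100 ft from school — met.
(a): F OR T → true.
(A) ≤ 10 units — holds.
(B) closes by 9 p.m. — not met.
So (i) is not satisfied (T AND F).
(A) age ≥ 25 — holds.
(B) prior license ≥ 8 yr — met.
(C) not (hardship waiver) — holds.
(D) all abutters consent — met.
(E) safety training — holds.
So (ii) is satisfied (T AND T AND T AND T AND T).
(b): F OR T → true.
(3): T AND T → true.
So Overall is satisfied (F OR F OR T).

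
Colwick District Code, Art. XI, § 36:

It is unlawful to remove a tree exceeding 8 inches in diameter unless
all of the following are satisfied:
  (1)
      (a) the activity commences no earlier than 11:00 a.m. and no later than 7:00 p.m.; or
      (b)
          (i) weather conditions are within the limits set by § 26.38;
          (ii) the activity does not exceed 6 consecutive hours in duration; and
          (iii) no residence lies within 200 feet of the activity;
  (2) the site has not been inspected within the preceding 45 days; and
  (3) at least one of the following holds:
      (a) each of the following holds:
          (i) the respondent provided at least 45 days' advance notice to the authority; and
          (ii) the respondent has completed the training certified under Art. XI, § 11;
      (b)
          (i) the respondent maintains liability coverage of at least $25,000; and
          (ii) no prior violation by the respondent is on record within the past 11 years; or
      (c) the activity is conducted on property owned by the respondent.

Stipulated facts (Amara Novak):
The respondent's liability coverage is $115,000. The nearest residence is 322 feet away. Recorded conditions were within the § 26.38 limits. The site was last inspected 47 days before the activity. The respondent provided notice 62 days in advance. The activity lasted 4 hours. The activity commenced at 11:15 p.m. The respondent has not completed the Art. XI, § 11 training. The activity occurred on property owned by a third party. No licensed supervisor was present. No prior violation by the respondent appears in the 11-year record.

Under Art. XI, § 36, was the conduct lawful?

(a) start within hours — not satisfied.
(i) weather ok — holds.
(ii) ≤ 6 hrs duration — holds.
(iii) no residence in 200 ft — satisfied.
(b): T AND T AND T → true.
(1) = F OR T = true.
(2) not (site inspected) — met.
(i) ≥45 days' notice — met.
(ii) training certified — fails.
(a) = T AND F = false.
(i) coverage ≥ $25,000 — holds.
(ii) no prior violation — satisfied.
So (b) is satisfied (T AND T).
(c) own property — not met.
So (3) is satisfied (F OR T OR F).
Overall: T AND T AND T → true.

Yes — lawful.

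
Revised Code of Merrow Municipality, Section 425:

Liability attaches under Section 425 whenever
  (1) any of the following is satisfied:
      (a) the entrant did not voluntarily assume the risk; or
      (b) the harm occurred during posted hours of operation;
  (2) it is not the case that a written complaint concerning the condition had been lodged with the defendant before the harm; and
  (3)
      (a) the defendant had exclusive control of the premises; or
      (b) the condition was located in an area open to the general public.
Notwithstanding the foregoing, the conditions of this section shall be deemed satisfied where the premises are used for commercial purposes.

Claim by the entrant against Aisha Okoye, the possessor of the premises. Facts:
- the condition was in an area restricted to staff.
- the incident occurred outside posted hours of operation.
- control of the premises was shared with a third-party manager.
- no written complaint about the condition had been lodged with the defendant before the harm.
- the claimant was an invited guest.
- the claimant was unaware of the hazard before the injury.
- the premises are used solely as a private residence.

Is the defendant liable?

(a) no assumed risk — met.
(b) during posted hours — not satisfied.
So (1) is satisfied (T OR F).
(2) not (complaint lodged) — holds.
(a) exclusive control — not satisfied.
(b) public area — not satisfied.
(3) = F OR F = false.
Overall: T AND T AND F → false.
Exception (commercial use) — not satisfied.
Result: main false OR exception false → false.

No — not liable.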